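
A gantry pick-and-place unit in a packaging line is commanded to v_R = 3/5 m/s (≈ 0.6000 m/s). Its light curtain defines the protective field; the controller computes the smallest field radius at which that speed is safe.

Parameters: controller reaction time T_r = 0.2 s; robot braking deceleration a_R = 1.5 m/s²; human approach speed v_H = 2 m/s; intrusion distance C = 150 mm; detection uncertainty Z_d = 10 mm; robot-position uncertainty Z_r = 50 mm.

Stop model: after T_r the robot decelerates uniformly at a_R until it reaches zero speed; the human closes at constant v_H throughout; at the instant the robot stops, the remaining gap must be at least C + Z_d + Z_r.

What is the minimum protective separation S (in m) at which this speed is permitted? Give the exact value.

S_min = 33/20 m = 1.6500 m

T_s = v_R/a_R = (3/5)/(3/2) = 0.4000 s
reaction-phase robot travel = 0.6000·0.2000 = 0.1200 m
braking distance = 0.6000²/(2·1.5000) = 0.1200 m
human closes 2.0000·0.6000 = 1.2000 m
residual clearance needed = 0.1500+0.0100+0.0500 = 0.2100 m
S_min ≈ 0.1200+0.1200+1.2000+0.2100  ⇒  S_min = 33/20 m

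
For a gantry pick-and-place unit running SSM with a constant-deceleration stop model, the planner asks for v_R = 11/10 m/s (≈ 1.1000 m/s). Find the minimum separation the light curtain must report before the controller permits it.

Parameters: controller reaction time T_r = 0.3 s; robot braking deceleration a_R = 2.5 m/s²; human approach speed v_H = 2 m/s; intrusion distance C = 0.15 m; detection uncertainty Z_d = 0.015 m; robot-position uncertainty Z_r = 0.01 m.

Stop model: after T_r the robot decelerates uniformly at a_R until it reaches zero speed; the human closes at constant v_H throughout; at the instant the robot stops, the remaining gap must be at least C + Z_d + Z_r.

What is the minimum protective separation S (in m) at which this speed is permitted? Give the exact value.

braking lasts T_s = (11/10)/(5/2) = 0.4400 s
robot covers v_R·T_r = 1.1000·0.3000 = 0.3300 m before braking
braking distance = 1.1000²/(2·2.5000) = 0.2420 m
human over T_r+T_s: 2.0000·(0.3000+0.4400) = 1.4800 m
residual clearance needed = 0.1500+0.0150+0.0100 = 0.1750 m
S_min ≈ 0.3300+0.2420+1.4800+0.1750  ⇒  S_min = 2227/1000 m

S_min = 2227/1000 m = 2.2270 m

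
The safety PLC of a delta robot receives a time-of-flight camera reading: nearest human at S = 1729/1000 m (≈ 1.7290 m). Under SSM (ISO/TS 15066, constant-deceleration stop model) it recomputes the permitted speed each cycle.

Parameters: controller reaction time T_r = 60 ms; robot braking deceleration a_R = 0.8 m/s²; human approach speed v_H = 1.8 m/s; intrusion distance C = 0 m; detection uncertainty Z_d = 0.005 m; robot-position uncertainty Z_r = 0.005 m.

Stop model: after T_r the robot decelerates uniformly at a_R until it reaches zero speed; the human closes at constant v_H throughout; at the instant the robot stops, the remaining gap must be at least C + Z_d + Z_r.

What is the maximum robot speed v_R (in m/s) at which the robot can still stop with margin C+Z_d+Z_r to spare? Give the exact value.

v_R_max = 3/5 m/s = 0.6000 m/s

quadratic (5/8)·v² + (231/100)·v + (-1611/1000) = 0
  disc = (231/100)² − 4·(5/8)·(-1611/1000) = 23409/2500 ; √disc = 153/50
  v_R = (−(231/100) + 153/50) / (2·(5/8)) = 3/5 m/s
check:
T_s = v_R/a_R = (3/5)/(4/5) = 0.7500 s
robot covers v_R·T_r = 0.6000·0.0600 = 0.0360 m before braking
robot under decel: 0.6000²/(2·0.8000) = 0.2250 m
person approaches 1.8000·(0.0600+0.7500) = 1.4580 m
residual clearance needed = 0.0000+0.0050+0.0050 = 0.0100 m
sum ≈ 0.0360+0.2250+1.4580+0.0100 ≈ 1.7290 m = S ✓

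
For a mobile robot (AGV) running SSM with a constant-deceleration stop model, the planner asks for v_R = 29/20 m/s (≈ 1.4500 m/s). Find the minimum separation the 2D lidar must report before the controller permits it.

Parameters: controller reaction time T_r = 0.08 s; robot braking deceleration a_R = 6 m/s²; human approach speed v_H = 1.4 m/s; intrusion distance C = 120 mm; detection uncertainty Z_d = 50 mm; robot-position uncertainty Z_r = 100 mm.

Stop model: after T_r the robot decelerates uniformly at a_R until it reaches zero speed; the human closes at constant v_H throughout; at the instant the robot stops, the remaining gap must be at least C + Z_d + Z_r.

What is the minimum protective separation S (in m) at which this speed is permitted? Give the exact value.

S_min = 24277/24000 m = 1.0115 m

braking lasts T_s = (29/20)/6 = 0.2417 s
robot covers v_R·T_r = 1.4500·0.0800 = 0.1160 m before braking
robot under decel: 1.4500²/(2·6.0000) = 0.1752 m
human over T_r+T_s: 1.4000·(0.0800+0.2417) = 0.4503 m
C+Z_d+Z_r = 0.1200+0.0500+0.1000 = 0.2700 m
S_min ≈ 0.1160+0.1752+0.4503+0.2700  ⇒  S_min = 24277/24000 m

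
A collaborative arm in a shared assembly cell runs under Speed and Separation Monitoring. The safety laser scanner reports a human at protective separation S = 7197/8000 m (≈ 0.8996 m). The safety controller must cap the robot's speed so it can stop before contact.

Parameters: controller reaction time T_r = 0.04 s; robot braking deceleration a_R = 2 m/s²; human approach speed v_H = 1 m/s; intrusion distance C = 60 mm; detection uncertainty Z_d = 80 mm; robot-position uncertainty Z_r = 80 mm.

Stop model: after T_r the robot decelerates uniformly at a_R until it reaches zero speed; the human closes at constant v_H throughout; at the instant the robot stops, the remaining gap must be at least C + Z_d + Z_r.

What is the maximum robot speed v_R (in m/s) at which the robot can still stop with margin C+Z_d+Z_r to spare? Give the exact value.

v_R_max = 17/20 m/s = 0.8500 m/s

quadratic (1/4)·v² + (27/50)·v + (-5117/8000) = 0
  disc = (27/50)² − 4·(1/4)·(-5117/8000) = 37249/40000 ; √disc = 193/200
  v_R = (−(27/50) + 193/200) / (2·(1/4)) = 17/20 m/s
check:
T_s = v_R/a_R = (17/20)/2 = 0.4250 s
reaction-phase robot travel = 0.8500·0.0400 = 0.0340 m
robot covers 0.8500·0.4250 − ½·2.0000·0.4250² = 0.1806 m while stopping
human over T_r+T_s: 1.0000·(0.0400+0.4250) = 0.4650 m
C+Z_d+Z_r = 0.0600+0.0800+0.0800 = 0.2200 m
sum ≈ 0.0340+0.1806+0.4650+0.2200 ≈ 0.8996 m = S ✓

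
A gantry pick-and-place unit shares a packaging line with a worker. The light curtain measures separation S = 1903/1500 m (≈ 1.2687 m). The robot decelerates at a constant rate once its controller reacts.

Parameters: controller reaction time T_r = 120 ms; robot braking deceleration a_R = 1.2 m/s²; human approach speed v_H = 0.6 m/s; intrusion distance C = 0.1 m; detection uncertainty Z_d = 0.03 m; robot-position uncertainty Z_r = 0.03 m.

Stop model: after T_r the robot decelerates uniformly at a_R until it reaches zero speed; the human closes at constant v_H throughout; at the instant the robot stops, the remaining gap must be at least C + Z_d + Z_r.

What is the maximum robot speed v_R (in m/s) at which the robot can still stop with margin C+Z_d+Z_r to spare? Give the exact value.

v_R_max = 1 m/s = 1.0000 m/s

collect terms ⇒ (5/12)·v_R² + (31/50)·v_R + (-311/300) = 0
  disc = (31/50)² − 4·(5/12)·(-311/300) = 11881/5625 ; √disc = 109/75
  v_R = (−(31/50) + 109/75) / (2·(5/12)) = 1 m/s
check:
braking lasts T_s = 1/(6/5) = 0.8333 s
robot in T_r: 1.0000·0.1200 = 0.1200 m
braking distance = 1.0000²/(2·1.2000) = 0.4167 m
human over T_r+T_s: 0.6000·(0.1200+0.8333) = 0.5720 m
residual clearance needed = 0.1000+0.0300+0.0300 = 0.1600 m
sum ≈ 0.1200+0.4167+0.5720+0.1600 ≈ 1.2687 m = S ✓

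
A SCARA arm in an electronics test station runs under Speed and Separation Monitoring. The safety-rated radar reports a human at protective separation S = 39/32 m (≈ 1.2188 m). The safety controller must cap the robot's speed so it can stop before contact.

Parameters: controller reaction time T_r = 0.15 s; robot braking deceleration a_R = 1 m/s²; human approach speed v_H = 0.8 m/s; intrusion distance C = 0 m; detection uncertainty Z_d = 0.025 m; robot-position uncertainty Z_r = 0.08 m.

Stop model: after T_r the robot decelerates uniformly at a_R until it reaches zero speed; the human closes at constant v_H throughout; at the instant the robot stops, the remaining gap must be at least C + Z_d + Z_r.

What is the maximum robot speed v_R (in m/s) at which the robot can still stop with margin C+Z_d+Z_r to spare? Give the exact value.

collect terms ⇒ (1/2)·v_R² + (19/20)·v_R + (-159/160) = 0
  disc = (19/20)² − 4·(1/2)·(-159/160) = 289/100 ; √disc = 17/10
  v_R = (−(19/20) + 17/10) / (2·(1/2)) = 3/4 m/s
check:
T_s = v_R/a_R = (3/4)/1 = 0.7500 s
robot in T_r: 0.7500·0.1500 = 0.1125 m
robot under decel: 0.7500²/(2·1.0000) = 0.2812 m
human closes 0.8000·0.9000 = 0.7200 m
residual clearance needed = 0.0000+0.0250+0.0800 = 0.1050 m
sum ≈ 0.1125+0.2812+0.7200+0.1050 ≈ 1.2188 m = S ✓

v_R_max = 3/4 m/s = 0.7500 m/s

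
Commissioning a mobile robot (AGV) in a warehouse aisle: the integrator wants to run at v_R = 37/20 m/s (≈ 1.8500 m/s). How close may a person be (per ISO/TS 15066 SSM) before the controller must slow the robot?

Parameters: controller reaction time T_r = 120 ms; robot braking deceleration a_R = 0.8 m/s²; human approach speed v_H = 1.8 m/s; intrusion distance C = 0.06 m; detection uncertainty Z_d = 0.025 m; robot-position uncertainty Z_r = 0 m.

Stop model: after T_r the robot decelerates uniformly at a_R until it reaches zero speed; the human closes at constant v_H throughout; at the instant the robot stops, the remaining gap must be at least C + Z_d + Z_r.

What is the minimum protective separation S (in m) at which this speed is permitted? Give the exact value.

braking lasts T_s = (37/20)/(4/5) = 2.3125 s
reaction-phase robot travel = 1.8500·0.1200 = 0.2220 m
braking distance = 1.8500²/(2·0.8000) = 2.1391 m
human closes 1.8000·2.4325 = 4.3785 m
C+Z_d+Z_r = 0.0600+0.0250+0.0000 = 0.0850 m
S_min ≈ 0.2220+2.1391+4.3785+0.0850  ⇒  S_min = 109193/16000 m

S_min = 109193/16000 m = 6.8246 m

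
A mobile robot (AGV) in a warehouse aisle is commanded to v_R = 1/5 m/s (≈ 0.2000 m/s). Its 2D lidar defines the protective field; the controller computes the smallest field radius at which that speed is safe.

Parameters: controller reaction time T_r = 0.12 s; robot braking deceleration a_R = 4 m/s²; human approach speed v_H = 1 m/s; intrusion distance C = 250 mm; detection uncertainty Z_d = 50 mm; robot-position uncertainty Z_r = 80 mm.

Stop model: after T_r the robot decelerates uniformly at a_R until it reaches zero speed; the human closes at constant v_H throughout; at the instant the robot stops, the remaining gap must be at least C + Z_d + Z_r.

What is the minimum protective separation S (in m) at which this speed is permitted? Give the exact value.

S_min = 579/1000 m = 0.5790 m

T_s = v_R/a_R = (1/5)/4 = 0.0500 s
robot covers v_R·T_r = 0.2000·0.1200 = 0.0240 m before braking
robot under decel: 0.2000²/(2·4.0000) = 0.0050 m
human over T_r+T_s: 1.0000·(0.1200+0.0500) = 0.1700 m
residual clearance needed = 0.2500+0.0500+0.0800 = 0.3800 m
S_min ≈ 0.0240+0.0050+0.1700+0.3800  ⇒  S_min = 579/1000 m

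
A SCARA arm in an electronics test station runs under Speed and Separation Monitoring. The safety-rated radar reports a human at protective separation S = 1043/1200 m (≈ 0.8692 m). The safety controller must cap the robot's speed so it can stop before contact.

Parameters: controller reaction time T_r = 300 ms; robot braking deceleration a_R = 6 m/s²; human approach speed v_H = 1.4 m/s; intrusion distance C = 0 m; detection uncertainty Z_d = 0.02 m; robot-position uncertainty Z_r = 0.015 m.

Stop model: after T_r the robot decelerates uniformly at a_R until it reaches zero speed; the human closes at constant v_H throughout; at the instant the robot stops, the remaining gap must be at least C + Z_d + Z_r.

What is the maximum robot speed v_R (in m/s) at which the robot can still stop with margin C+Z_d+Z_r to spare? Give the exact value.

v_R_max = 7/10 m/s = 0.7000 m/s

at the boundary: (1/12)·v² + (8/15)·v + (-497/1200) = 0
  disc = (8/15)² − 4·(1/12)·(-497/1200) = 169/400 ; √disc = 13/20
  v_R = (−(8/15) + 13/20) / (2·(1/12)) = 7/10 m/s
check:
braking lasts T_s = (7/10)/6 = 0.1167 s
reaction-phase robot travel = 0.7000·0.3000 = 0.2100 m
robot under decel: 0.7000²/(2·6.0000) = 0.0408 m
person approaches 1.4000·(0.3000+0.1167) = 0.5833 m
C+Z_d+Z_r = 0.0000+0.0200+0.0150 = 0.0350 m
sum ≈ 0.2100+0.0408+0.5833+0.0350 ≈ 0.8692 m = S ✓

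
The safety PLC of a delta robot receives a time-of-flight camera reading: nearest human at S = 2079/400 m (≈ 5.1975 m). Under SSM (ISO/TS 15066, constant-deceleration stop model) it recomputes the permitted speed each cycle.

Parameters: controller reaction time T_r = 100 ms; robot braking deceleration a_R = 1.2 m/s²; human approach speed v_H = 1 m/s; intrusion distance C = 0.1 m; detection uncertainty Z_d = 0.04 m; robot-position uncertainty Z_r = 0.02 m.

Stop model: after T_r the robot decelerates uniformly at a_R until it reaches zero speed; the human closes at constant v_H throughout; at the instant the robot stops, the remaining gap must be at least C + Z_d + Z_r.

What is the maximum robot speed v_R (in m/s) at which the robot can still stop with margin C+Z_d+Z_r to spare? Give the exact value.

v_R_max = 5/2 m/s = 2.5000 m/s

collect terms ⇒ (5/12)·v_R² + (14/15)·v_R + (-79/16) = 0
  disc = (14/15)² − 4·(5/12)·(-79/16) = 32761/3600 ; √disc = 181/60
  v_R = (−(14/15) + 181/60) / (2·(5/12)) = 5/2 m/s
check:
braking lasts T_s = (5/2)/(6/5) = 2.0833 s
robot in T_r: 2.5000·0.1000 = 0.2500 m
robot covers 2.5000·2.0833 − ½·1.2000·2.0833² = 2.6042 m while stopping
human over T_r+T_s: 1.0000·(0.1000+2.0833) = 2.1833 m
residual clearance needed = 0.1000+0.0400+0.0200 = 0.1600 m
sum ≈ 0.2500+2.6042+2.1833+0.1600 ≈ 5.1975 m = S ✓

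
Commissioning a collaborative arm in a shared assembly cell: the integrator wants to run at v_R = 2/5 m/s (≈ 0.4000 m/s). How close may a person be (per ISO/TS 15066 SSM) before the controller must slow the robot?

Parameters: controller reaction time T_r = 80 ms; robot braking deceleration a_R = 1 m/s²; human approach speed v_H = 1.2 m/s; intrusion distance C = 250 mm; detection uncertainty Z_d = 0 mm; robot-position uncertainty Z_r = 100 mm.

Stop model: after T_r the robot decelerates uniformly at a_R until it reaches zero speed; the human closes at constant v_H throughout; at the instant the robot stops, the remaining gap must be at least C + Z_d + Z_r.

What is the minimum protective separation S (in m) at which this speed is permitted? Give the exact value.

S_min = 519/500 m = 1.0380 m

T_s = v_R/a_R = (2/5)/1 = 0.4000 s
robot covers v_R·T_r = 0.4000·0.0800 = 0.0320 m before braking
robot under decel: 0.4000²/(2·1.0000) = 0.0800 m
human over T_r+T_s: 1.2000·(0.0800+0.4000) = 0.5760 m
margins: 0.2500+0.0000+0.1000 = 0.3500 m
S_min ≈ 0.0320+0.0800+0.5760+0.3500  ⇒  S_min = 519/500 m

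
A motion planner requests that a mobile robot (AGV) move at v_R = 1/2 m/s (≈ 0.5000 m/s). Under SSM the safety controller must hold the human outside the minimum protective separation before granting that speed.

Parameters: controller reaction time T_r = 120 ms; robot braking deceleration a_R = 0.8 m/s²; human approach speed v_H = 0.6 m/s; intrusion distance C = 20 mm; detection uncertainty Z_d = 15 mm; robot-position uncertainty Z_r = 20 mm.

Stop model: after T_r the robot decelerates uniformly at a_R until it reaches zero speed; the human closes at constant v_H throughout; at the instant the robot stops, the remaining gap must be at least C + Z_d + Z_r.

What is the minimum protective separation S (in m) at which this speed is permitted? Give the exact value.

stop time T_s = (1/2)/(4/5) = 0.6250 s
robot covers v_R·T_r = 0.5000·0.1200 = 0.0600 m before braking
robot under decel: 0.5000²/(2·0.8000) = 0.1562 m
person approaches 0.6000·(0.1200+0.6250) = 0.4470 m
margins: 0.0200+0.0150+0.0200 = 0.0550 m
S_min ≈ 0.0600+0.1562+0.4470+0.0550  ⇒  S_min = 2873/4000 m

S_min = 2873/4000 m = 0.7183 m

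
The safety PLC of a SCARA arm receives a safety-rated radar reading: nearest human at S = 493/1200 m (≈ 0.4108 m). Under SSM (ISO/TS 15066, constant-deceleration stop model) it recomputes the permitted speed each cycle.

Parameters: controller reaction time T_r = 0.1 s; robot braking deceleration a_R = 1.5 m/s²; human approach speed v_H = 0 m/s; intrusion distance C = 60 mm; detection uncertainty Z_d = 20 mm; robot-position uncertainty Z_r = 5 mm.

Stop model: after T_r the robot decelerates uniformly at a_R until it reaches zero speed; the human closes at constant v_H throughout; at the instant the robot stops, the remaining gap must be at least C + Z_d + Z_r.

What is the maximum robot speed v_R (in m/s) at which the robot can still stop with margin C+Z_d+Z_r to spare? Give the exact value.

at the boundary: (1/3)·v² + (1/10)·v + (-391/1200) = 0
  disc = (1/10)² − 4·(1/3)·(-391/1200) = 4/9 ; √disc = 2/3
  v_R = (−(1/10) + 2/3) / (2·(1/3)) = 17/20 m/s
check:
braking lasts T_s = (17/20)/(3/2) = 0.5667 s
robot covers v_R·T_r = 0.8500·0.1000 = 0.0850 m before braking
robot under decel: 0.8500²/(2·1.5000) = 0.2408 m
human over T_r+T_s: 0.0000·(0.1000+0.5667) = 0.0000 m
C+Z_d+Z_r = 0.0600+0.0200+0.0050 = 0.0850 m
sum ≈ 0.0850+0.2408+0.0000+0.0850 ≈ 0.4108 m = S ✓

v_R_max = 17/20 m/s = 0.8500 m/s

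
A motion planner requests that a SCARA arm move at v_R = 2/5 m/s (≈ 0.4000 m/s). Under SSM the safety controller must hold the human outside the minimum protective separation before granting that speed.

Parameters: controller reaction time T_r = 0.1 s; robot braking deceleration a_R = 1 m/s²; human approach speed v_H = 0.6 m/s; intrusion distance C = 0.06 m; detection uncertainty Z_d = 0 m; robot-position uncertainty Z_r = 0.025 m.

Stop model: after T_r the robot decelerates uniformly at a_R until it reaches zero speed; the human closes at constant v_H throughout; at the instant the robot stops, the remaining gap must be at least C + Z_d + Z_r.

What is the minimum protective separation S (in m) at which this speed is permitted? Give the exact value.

braking lasts T_s = (2/5)/1 = 0.4000 s
robot covers v_R·T_r = 0.4000·0.1000 = 0.0400 m before braking
braking distance = 0.4000²/(2·1.0000) = 0.0800 m
human over T_r+T_s: 0.6000·(0.1000+0.4000) = 0.3000 m
C+Z_d+Z_r = 0.0600+0.0000+0.0250 = 0.0850 m
S_min ≈ 0.0400+0.0800+0.3000+0.0850  ⇒  S_min = 101/200 m

S_min = 101/200 m = 0.5050 m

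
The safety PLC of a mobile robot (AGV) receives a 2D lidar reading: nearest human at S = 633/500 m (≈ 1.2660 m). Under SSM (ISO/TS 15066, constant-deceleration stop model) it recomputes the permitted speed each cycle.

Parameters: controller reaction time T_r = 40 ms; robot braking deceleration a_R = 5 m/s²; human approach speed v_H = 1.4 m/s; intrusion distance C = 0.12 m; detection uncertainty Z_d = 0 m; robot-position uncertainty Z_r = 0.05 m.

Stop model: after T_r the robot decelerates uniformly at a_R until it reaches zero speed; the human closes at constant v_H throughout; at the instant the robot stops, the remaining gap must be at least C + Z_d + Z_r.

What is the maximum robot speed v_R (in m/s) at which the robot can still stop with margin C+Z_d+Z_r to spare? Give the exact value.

v_R_max = 2 m/s = 2.0000 m/s

at the boundary: (1/10)·v² + (8/25)·v + (-26/25) = 0
  disc = (8/25)² − 4·(1/10)·(-26/25) = 324/625 ; √disc = 18/25
  v_R = (−(8/25) + 18/25) / (2·(1/10)) = 2 m/s
check:
T_s = v_R/a_R = 2/5 = 0.4000 s
robot covers v_R·T_r = 2.0000·0.0400 = 0.0800 m before braking
robot under decel: 2.0000²/(2·5.0000) = 0.4000 m
person approaches 1.4000·(0.0400+0.4000) = 0.6160 m
residual clearance needed = 0.1200+0.0000+0.0500 = 0.1700 m
sum ≈ 0.0800+0.4000+0.6160+0.1700 ≈ 1.2660 m = S ✓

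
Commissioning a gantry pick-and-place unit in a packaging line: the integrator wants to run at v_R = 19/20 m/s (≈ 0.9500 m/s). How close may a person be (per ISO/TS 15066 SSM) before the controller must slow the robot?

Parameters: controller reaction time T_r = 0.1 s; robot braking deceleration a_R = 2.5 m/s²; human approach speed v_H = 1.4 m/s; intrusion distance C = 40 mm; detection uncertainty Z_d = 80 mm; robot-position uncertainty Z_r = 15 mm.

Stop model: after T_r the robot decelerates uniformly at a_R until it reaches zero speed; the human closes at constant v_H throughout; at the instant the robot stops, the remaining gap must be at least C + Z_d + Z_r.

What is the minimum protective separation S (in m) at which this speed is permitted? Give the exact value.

S_min = 433/400 m = 1.0825 m

stop time T_s = (19/20)/(5/2) = 0.3800 s
robot covers v_R·T_r = 0.9500·0.1000 = 0.0950 m before braking
braking distance = 0.9500²/(2·2.5000) = 0.1805 m
human closes 1.4000·0.4800 = 0.6720 m
margins: 0.0400+0.0800+0.0150 = 0.1350 m
S_min ≈ 0.0950+0.1805+0.6720+0.1350  ⇒  S_min = 433/400 m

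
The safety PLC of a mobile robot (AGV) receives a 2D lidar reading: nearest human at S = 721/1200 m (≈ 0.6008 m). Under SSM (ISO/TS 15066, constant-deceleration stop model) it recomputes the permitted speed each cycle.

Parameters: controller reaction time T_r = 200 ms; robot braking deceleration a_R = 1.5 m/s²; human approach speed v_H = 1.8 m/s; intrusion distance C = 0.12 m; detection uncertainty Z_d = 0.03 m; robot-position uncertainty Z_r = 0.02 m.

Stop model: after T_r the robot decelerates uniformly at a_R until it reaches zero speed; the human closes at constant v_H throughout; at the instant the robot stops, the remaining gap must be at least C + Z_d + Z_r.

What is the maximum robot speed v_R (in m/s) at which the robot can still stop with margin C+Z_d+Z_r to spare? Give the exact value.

v_R_max = 1/20 m/s = 0.0500 m/s

quadratic (1/3)·v² + (7/5)·v + (-17/240) = 0
  disc = (7/5)² − 4·(1/3)·(-17/240) = 1849/900 ; √disc = 43/30
  v_R = (−(7/5) + 43/30) / (2·(1/3)) = 1/20 m/s
check:
T_s = v_R/a_R = (1/20)/(3/2) = 0.0333 s
robot in T_r: 0.0500·0.2000 = 0.0100 m
braking distance = 0.0500²/(2·1.5000) = 0.0008 m
person approaches 1.8000·(0.2000+0.0333) = 0.4200 m
residual clearance needed = 0.1200+0.0300+0.0200 = 0.1700 m
sum ≈ 0.0100+0.0008+0.4200+0.1700 ≈ 0.6008 m = S ✓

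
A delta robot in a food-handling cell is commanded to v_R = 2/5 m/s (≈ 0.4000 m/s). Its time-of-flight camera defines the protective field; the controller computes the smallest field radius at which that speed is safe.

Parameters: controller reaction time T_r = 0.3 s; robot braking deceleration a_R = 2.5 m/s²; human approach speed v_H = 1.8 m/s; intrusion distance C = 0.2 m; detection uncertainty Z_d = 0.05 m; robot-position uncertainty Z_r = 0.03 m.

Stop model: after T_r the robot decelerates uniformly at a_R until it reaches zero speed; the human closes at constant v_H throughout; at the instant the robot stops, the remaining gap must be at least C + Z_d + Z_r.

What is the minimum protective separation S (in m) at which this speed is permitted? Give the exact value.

T_s = v_R/a_R = (2/5)/(5/2) = 0.1600 s
reaction-phase robot travel = 0.4000·0.3000 = 0.1200 m
robot under decel: 0.4000²/(2·2.5000) = 0.0320 m
human over T_r+T_s: 1.8000·(0.3000+0.1600) = 0.8280 m
C+Z_d+Z_r = 0.2000+0.0500+0.0300 = 0.2800 m
S_min ≈ 0.1200+0.0320+0.8280+0.2800  ⇒  S_min = 63/50 m

S_min = 63/50 m = 1.2600 m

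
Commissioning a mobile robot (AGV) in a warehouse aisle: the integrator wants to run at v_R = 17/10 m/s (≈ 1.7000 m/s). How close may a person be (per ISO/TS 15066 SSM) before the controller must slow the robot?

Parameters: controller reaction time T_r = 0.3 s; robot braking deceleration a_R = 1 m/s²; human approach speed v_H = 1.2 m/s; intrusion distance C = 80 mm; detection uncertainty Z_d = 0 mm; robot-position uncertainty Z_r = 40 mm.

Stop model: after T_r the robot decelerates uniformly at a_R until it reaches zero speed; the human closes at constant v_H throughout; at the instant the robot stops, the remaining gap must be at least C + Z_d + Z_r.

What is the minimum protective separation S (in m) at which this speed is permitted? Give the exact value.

stop time T_s = (17/10)/1 = 1.7000 s
robot in T_r: 1.7000·0.3000 = 0.5100 m
robot covers 1.7000·1.7000 − ½·1.0000·1.7000² = 1.4450 m while stopping
person approaches 1.2000·(0.3000+1.7000) = 2.4000 m
margins: 0.0800+0.0000+0.0400 = 0.1200 m
S_min ≈ 0.5100+1.4450+2.4000+0.1200  ⇒  S_min = 179/40 m

S_min = 179/40 m = 4.4750 m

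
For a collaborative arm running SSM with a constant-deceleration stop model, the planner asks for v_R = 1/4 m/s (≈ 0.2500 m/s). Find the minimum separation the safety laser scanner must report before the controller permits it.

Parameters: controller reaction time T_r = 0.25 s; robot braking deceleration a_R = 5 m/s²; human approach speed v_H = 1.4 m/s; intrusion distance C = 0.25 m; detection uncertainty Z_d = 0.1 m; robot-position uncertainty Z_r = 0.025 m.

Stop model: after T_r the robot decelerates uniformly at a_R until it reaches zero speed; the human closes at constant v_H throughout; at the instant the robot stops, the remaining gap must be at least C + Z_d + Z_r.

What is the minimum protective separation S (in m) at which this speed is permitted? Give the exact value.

T_s = v_R/a_R = (1/4)/5 = 0.0500 s
robot covers v_R·T_r = 0.2500·0.2500 = 0.0625 m before braking
braking distance = 0.2500²/(2·5.0000) = 0.0063 m
person approaches 1.4000·(0.2500+0.0500) = 0.4200 m
margins: 0.2500+0.1000+0.0250 = 0.3750 m
S_min ≈ 0.0625+0.0063+0.4200+0.3750  ⇒  S_min = 691/800 m

S_min = 691/800 m = 0.8638 m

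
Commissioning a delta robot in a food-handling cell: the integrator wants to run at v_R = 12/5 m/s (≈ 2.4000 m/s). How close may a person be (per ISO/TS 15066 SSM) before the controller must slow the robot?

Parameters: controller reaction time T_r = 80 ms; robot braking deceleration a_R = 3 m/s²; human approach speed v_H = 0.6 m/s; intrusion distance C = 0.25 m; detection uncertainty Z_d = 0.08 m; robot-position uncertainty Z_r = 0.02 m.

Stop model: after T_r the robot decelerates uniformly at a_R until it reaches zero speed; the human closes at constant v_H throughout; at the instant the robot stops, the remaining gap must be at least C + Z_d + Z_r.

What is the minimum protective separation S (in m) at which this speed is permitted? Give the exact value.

braking lasts T_s = (12/5)/3 = 0.8000 s
reaction-phase robot travel = 2.4000·0.0800 = 0.1920 m
robot under decel: 2.4000²/(2·3.0000) = 0.9600 m
human over T_r+T_s: 0.6000·(0.0800+0.8000) = 0.5280 m
margins: 0.2500+0.0800+0.0200 = 0.3500 m
S_min ≈ 0.1920+0.9600+0.5280+0.3500  ⇒  S_min = 203/100 m

S_min = 203/100 m = 2.0300 m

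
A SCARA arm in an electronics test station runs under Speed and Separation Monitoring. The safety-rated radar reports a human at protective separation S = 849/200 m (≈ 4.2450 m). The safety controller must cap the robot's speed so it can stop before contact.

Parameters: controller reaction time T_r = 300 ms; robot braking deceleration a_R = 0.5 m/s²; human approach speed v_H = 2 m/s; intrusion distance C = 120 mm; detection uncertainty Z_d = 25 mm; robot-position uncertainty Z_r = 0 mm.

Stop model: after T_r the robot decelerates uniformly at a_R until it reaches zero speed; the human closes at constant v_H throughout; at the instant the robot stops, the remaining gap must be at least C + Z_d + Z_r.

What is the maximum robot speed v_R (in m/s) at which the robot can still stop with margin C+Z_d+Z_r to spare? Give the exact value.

v_R_max = 7/10 m/s = 0.7000 m/s

at the boundary: (1)·v² + (43/10)·v + (-7/2) = 0
  disc = (43/10)² − 4·(1)·(-7/2) = 3249/100 ; √disc = 57/10
  v_R = (−(43/10) + 57/10) / (2·(1)) = 7/10 m/s
check:
stop time T_s = (7/10)/(1/2) = 1.4000 s
reaction-phase robot travel = 0.7000·0.3000 = 0.2100 m
robot covers 0.7000·1.4000 − ½·0.5000·1.4000² = 0.4900 m while stopping
human closes 2.0000·1.7000 = 3.4000 m
residual clearance needed = 0.1200+0.0250+0.0000 = 0.1450 m
sum ≈ 0.2100+0.4900+3.4000+0.1450 ≈ 4.2450 m = S ✓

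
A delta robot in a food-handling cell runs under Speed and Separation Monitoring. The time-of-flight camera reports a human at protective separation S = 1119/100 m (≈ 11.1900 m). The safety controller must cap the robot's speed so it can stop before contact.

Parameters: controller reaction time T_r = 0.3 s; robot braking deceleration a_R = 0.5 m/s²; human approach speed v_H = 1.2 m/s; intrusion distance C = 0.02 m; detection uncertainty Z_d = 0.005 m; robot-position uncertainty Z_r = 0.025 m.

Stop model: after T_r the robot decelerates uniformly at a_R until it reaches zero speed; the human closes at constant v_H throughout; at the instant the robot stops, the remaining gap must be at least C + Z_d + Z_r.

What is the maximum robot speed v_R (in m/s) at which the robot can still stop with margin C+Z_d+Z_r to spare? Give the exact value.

at the boundary: (1)·v² + (27/10)·v + (-539/50) = 0
  disc = (27/10)² − 4·(1)·(-539/50) = 5041/100 ; √disc = 71/10
  v_R = (−(27/10) + 71/10) / (2·(1)) = 11/5 m/s
check:
T_s = v_R/a_R = (11/5)/(1/2) = 4.4000 s
robot in T_r: 2.2000·0.3000 = 0.6600 m
robot under decel: 2.2000²/(2·0.5000) = 4.8400 m
human over T_r+T_s: 1.2000·(0.3000+4.4000) = 5.6400 m
margins: 0.0200+0.0050+0.0250 = 0.0500 m
sum ≈ 0.6600+4.8400+5.6400+0.0500 ≈ 11.1900 m = S ✓

v_R_max = 11/5 m/s = 2.2000 m/s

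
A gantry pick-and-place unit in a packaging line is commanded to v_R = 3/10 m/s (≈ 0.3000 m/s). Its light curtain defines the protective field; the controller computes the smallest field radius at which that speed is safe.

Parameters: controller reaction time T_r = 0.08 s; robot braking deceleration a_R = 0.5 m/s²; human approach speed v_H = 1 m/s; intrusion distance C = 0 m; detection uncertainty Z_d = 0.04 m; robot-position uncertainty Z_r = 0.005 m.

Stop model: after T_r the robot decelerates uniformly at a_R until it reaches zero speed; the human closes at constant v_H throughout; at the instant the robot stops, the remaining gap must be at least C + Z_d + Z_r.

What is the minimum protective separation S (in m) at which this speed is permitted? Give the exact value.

braking lasts T_s = (3/10)/(1/2) = 0.6000 s
robot covers v_R·T_r = 0.3000·0.0800 = 0.0240 m before braking
robot under decel: 0.3000²/(2·0.5000) = 0.0900 m
human over T_r+T_s: 1.0000·(0.0800+0.6000) = 0.6800 m
C+Z_d+Z_r = 0.0000+0.0400+0.0050 = 0.0450 m
S_min ≈ 0.0240+0.0900+0.6800+0.0450  ⇒  S_min = 839/1000 m

S_min = 839/1000 m = 0.8390 m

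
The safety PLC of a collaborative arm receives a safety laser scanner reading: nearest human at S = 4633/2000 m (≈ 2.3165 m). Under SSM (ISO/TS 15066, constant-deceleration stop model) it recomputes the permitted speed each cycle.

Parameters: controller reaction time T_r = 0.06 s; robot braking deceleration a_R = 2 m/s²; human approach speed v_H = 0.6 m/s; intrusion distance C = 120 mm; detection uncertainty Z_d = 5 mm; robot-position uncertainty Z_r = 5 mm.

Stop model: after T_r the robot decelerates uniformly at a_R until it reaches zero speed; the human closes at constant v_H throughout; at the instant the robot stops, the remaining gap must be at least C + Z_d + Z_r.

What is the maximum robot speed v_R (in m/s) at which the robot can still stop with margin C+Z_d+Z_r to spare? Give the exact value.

v_R_max = 23/10 m/s = 2.3000 m/s

collect terms ⇒ (1/4)·v_R² + (9/25)·v_R + (-4301/2000) = 0
  disc = (9/25)² − 4·(1/4)·(-4301/2000) = 22801/10000 ; √disc = 151/100
  v_R = (−(9/25) + 151/100) / (2·(1/4)) = 23/10 m/s
check:
stop time T_s = (23/10)/2 = 1.1500 s
reaction-phase robot travel = 2.3000·0.0600 = 0.1380 m
robot covers 2.3000·1.1500 − ½·2.0000·1.1500² = 1.3225 m while stopping
person approaches 0.6000·(0.0600+1.1500) = 0.7260 m
C+Z_d+Z_r = 0.1200+0.0050+0.0050 = 0.1300 m
sum ≈ 0.1380+1.3225+0.7260+0.1300 ≈ 2.3165 m = S ✓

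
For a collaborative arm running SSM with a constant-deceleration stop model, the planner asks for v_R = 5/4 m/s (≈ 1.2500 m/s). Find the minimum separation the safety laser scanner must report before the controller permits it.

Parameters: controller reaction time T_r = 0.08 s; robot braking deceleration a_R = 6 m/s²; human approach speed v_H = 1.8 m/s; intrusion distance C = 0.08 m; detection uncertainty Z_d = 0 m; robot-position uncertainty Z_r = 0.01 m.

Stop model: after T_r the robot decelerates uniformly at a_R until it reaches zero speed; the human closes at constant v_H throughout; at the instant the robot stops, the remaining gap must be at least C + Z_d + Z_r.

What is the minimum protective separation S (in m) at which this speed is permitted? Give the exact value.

braking lasts T_s = (5/4)/6 = 0.2083 s
reaction-phase robot travel = 1.2500·0.0800 = 0.1000 m
robot under decel: 1.2500²/(2·6.0000) = 0.1302 m
human over T_r+T_s: 1.8000·(0.0800+0.2083) = 0.5190 m
C+Z_d+Z_r = 0.0800+0.0000+0.0100 = 0.0900 m
S_min ≈ 0.1000+0.1302+0.5190+0.0900  ⇒  S_min = 20141/24000 m

S_min = 20141/24000 m = 0.8392 m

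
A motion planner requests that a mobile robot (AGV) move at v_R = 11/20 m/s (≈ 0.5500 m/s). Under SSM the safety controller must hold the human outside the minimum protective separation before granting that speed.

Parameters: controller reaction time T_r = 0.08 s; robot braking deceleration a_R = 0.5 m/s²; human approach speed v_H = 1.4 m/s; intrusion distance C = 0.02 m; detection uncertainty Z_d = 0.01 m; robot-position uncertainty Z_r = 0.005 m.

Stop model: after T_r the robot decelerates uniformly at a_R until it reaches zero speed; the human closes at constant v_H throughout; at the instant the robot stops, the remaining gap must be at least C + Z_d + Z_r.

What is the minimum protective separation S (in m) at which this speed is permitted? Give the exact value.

T_s = v_R/a_R = (11/20)/(1/2) = 1.1000 s
robot covers v_R·T_r = 0.5500·0.0800 = 0.0440 m before braking
braking distance = 0.5500²/(2·0.5000) = 0.3025 m
human closes 1.4000·1.1800 = 1.6520 m
margins: 0.0200+0.0100+0.0050 = 0.0350 m
S_min ≈ 0.0440+0.3025+1.6520+0.0350  ⇒  S_min = 4067/2000 m

S_min = 4067/2000 m = 2.0335 m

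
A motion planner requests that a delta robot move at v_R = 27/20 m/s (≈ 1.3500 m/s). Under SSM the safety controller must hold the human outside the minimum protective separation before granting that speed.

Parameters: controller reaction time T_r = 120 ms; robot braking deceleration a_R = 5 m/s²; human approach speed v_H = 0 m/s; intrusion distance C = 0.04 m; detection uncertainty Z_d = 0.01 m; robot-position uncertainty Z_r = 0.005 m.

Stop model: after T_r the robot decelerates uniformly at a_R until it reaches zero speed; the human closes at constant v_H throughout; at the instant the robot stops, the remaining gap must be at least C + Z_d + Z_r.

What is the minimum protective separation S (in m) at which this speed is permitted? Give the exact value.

T_s = v_R/a_R = (27/20)/5 = 0.2700 s
robot covers v_R·T_r = 1.3500·0.1200 = 0.1620 m before braking
braking distance = 1.3500²/(2·5.0000) = 0.1822 m
human over T_r+T_s: 0.0000·(0.1200+0.2700) = 0.0000 m
margins: 0.0400+0.0100+0.0050 = 0.0550 m
S_min ≈ 0.1620+0.1822+0.0000+0.0550  ⇒  S_min = 1597/4000 m

S_min = 1597/4000 m = 0.3992 m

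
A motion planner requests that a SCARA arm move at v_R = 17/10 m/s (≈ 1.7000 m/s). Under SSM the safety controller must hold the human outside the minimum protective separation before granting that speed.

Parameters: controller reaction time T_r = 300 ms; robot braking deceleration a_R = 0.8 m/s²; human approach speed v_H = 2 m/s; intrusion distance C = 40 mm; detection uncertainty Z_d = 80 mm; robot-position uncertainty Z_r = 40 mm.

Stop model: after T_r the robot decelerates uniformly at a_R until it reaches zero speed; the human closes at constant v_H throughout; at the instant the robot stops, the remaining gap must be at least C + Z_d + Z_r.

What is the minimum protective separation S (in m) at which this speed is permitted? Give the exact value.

S_min = 5861/800 m = 7.3262 m

stop time T_s = (17/10)/(4/5) = 2.1250 s
robot covers v_R·T_r = 1.7000·0.3000 = 0.5100 m before braking
braking distance = 1.7000²/(2·0.8000) = 1.8062 m
human closes 2.0000·2.4250 = 4.8500 m
residual clearance needed = 0.0400+0.0800+0.0400 = 0.1600 m
S_min ≈ 0.5100+1.8062+4.8500+0.1600  ⇒  S_min = 5861/800 m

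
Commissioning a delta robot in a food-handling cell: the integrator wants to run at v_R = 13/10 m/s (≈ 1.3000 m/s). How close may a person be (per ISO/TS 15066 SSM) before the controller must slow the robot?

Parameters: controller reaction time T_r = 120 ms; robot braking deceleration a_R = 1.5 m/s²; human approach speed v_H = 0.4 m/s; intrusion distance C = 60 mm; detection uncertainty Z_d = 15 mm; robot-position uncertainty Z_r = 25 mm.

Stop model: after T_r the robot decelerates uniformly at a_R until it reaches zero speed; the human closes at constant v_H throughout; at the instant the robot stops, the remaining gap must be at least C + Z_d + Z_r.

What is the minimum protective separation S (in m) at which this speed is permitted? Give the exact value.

S_min = 607/500 m = 1.2140 m

stop time T_s = (13/10)/(3/2) = 0.8667 s
robot in T_r: 1.3000·0.1200 = 0.1560 m
robot under decel: 1.3000²/(2·1.5000) = 0.5633 m
human closes 0.4000·0.9867 = 0.3947 m
residual clearance needed = 0.0600+0.0150+0.0250 = 0.1000 m
S_min ≈ 0.1560+0.5633+0.3947+0.1000  ⇒  S_min = 607/500 m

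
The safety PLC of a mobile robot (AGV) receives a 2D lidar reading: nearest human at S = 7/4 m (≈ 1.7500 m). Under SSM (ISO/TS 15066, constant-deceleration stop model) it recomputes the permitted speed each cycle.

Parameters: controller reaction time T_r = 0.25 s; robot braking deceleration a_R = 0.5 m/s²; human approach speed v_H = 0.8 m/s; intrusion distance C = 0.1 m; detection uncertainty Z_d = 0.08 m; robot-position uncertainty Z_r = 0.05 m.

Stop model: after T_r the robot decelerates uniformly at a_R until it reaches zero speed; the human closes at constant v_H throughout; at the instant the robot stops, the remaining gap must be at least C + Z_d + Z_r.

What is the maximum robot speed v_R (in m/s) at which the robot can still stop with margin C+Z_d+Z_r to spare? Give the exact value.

v_R_max = 11/20 m/s = 0.5500 m/s

at the boundary: (1)·v² + (37/20)·v + (-33/25) = 0
  disc = (37/20)² − 4·(1)·(-33/25) = 3481/400 ; √disc = 59/20
  v_R = (−(37/20) + 59/20) / (2·(1)) = 11/20 m/s
check:
stop time T_s = (11/20)/(1/2) = 1.1000 s
robot in T_r: 0.5500·0.2500 = 0.1375 m
robot under decel: 0.5500²/(2·0.5000) = 0.3025 m
person approaches 0.8000·(0.2500+1.1000) = 1.0800 m
C+Z_d+Z_r = 0.1000+0.0800+0.0500 = 0.2300 m
sum ≈ 0.1375+0.3025+1.0800+0.2300 ≈ 1.7500 m = S ✓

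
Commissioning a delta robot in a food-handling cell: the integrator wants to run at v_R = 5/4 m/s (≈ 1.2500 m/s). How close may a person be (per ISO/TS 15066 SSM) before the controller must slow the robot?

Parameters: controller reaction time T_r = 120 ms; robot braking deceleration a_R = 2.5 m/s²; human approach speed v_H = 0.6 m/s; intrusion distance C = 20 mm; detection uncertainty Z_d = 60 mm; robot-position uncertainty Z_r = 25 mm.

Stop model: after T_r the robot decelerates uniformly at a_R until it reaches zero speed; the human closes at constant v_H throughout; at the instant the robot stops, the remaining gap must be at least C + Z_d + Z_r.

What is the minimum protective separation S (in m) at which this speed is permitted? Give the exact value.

S_min = 1879/2000 m = 0.9395 m

T_s = v_R/a_R = (5/4)/(5/2) = 0.5000 s
reaction-phase robot travel = 1.2500·0.1200 = 0.1500 m
robot under decel: 1.2500²/(2·2.5000) = 0.3125 m
human closes 0.6000·0.6200 = 0.3720 m
C+Z_d+Z_r = 0.0200+0.0600+0.0250 = 0.1050 m
S_min ≈ 0.1500+0.3125+0.3720+0.1050  ⇒  S_min = 1879/2000 m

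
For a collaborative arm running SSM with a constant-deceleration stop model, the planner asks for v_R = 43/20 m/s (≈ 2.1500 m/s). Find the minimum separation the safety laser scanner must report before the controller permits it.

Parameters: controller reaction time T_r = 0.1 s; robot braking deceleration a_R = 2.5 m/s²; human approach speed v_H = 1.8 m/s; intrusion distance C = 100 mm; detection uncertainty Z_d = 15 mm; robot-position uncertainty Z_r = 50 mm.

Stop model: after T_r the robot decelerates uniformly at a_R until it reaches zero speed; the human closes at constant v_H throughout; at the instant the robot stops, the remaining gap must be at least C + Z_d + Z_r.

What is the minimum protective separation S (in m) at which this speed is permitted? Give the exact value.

stop time T_s = (43/20)/(5/2) = 0.8600 s
robot covers v_R·T_r = 2.1500·0.1000 = 0.2150 m before braking
robot under decel: 2.1500²/(2·2.5000) = 0.9245 m
human closes 1.8000·0.9600 = 1.7280 m
C+Z_d+Z_r = 0.1000+0.0150+0.0500 = 0.1650 m
S_min ≈ 0.2150+0.9245+1.7280+0.1650  ⇒  S_min = 1213/400 m

S_min = 1213/400 m = 3.0325 m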